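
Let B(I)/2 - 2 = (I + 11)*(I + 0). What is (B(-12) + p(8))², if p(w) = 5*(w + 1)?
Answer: 5329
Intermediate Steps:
p(w) = 5 + 5*w (p(w) = 5*(1 + w) = 5 + 5*w)
B(I) = 4 + 2*I*(11 + I) (B(I) = 4 + 2*((I + 11)*(I + 0)) = 4 + 2*((11 + I)*I) = 4 + 2*(I*(11 + I)) = 4 + 2*I*(11 + I))
(B(-12) + p(8))² = ((4 + 2*(-12)² + 22*(-12)) + (5 + 5*8))² = ((4 + 2*144 - 264) + (5 + 40))² = ((4 + 288 - 264) + 45)² = (28 + 45)² = 73² = 5329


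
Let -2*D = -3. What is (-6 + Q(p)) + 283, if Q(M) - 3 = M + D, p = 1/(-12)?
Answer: 3377/12 ≈ 281.42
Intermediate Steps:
D = 3/2 (D = -1/2*(-3) = 3/2 ≈ 1.5000)
p = -1/12 ≈ -0.083333
Q(M) = 9/2 + M (Q(M) = 3 + (M + 3/2) = 3 + (3/2 + M) = 9/2 + M)
(-6 + Q(p)) + 283 = (-6 + (9/2 - 1/12)) + 283 = (-6 + 53/12) + 283 = -19/12 + 283 = 3377/12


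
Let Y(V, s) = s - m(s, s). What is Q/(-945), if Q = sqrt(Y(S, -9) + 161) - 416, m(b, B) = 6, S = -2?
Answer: 416/945 - sqrt(146)/945 ≈ 0.42743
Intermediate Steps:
Y(V, s) = -6 + s (Y(V, s) = s - 1*6 = s - 6 = -6 + s)
Q = -416 + sqrt(146) (Q = sqrt((-6 - 9) + 161) - 416 = sqrt(-15 + 161) - 416 = sqrt(146) - 416 = -416 + sqrt(146) ≈ -403.92)
Q/(-945) = (-416 + sqrt(146))/(-945) = (-416 + sqrt(146))*(-1/945) = 416/945 - sqrt(146)/945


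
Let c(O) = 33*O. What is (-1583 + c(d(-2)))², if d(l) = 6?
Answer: 1918225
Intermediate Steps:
(-1583 + c(d(-2)))² = (-1583 + 33*6)² = (-1583 + 198)² = (-1385)² = 1918225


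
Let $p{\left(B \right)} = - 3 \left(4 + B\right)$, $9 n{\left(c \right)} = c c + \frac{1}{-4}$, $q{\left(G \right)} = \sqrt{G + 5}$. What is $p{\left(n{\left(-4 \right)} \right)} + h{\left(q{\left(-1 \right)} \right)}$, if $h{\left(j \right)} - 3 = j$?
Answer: $- \frac{49}{4} \approx -12.25$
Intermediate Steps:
$q{\left(G \right)} = \sqrt{5 + G}$
$h{\left(j \right)} = 3 + j$
$n{\left(c \right)} = - \frac{1}{36} + \frac{c^{2}}{9}$ ($n{\left(c \right)} = \frac{c c + \frac{1}{-4}}{9} = \frac{c^{2} - \frac{1}{4}}{9} = \frac{- \frac{1}{4} + c^{2}}{9} = - \frac{1}{36} + \frac{c^{2}}{9}$)
$p{\left(B \right)} = -12 - 3 B$
$p{\left(n{\left(-4 \right)} \right)} + h{\left(q{\left(-1 \right)} \right)} = \left(-12 - 3 \left(- \frac{1}{36} + \frac{\left(-4\right)^{2}}{9}\right)\right) + \left(3 + \sqrt{5 - 1}\right) = \left(-12 - 3 \left(- \frac{1}{36} + \frac{1}{9} \cdot 16\right)\right) + \left(3 + \sqrt{4}\right) = \left(-12 - 3 \left(- \frac{1}{36} + \frac{16}{9}\right)\right) + \left(3 + 2\right) = \left(-12 - \frac{21}{4}\right) + 5 = - \frac{69}{4} + 5 = - \frac{49}{4}$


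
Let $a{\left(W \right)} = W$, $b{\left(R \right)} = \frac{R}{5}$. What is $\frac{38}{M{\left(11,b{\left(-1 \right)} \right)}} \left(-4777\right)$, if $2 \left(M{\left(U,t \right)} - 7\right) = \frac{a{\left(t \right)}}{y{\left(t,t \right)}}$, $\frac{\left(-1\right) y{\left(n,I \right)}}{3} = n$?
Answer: $- \frac{1089156}{41} \approx -26565.0$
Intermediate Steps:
$y{\left(n,I \right)} = - 3 n$
$b{\left(R \right)} = \frac{R}{5}$ ($b{\left(R \right)} = R \frac{1}{5} = \frac{R}{5}$)
$M{\left(U,t \right)} = \frac{41}{6}$ ($M{\left(U,t \right)} = 7 + \frac{t \frac{1}{\left(-3\right) t}}{2} = 7 + \frac{t \left(- \frac{1}{3 t}\right)}{2} = 7 + \frac{1}{2} \left(- \frac{1}{3}\right) = 7 - \frac{1}{6} = \frac{41}{6}$)
$\frac{38}{M{\left(11,b{\left(-1 \right)} \right)}} \left(-4777\right) = \frac{38}{\frac{41}{6}} \left(-4777\right) = 38 \cdot \frac{6}{41} \left(-4777\right) = \frac{228}{41} \left(-4777\right) = - \frac{1089156}{41}$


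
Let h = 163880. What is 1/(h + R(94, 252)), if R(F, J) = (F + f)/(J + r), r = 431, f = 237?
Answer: 683/111930371 ≈ 6.1020e-6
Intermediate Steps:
R(F, J) = (237 + F)/(431 + J) (R(F, J) = (F + 237)/(J + 431) = (237 + F)/(431 + J))
1/(h + R(94, 252)) = 1/(163880 + (237 + 94)/(431 + 252)) = 1/(163880 + 331/683) = 1/(111930371/683) = 683/111930371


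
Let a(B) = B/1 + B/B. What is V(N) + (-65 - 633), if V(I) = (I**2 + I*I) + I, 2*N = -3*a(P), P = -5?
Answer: -620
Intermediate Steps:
a(B) = 1 + B (a(B) = B*1 + 1 = B + 1 = 1 + B)
N = 6 (N = (-3*(1 - 5))/2 = (-3*(-4))/2 = (1/2)*12 = 6)
V(I) = I + 2*I**2 (V(I) = (I**2 + I**2) + I = 2*I**2 + I = I + 2*I**2)
V(N) + (-65 - 633) = 6*(1 + 2*6) + (-65 - 633) = 6*(1 + 12) - 698 = 6*13 - 698 = 78 - 698 = -620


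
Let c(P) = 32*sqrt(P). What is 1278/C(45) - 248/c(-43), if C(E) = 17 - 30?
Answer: -1278/13 + 31*I*sqrt(43)/172 ≈ -98.308 + 1.1819*I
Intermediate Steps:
C(E) = -13
1278/C(45) - 248/c(-43) = 1278/(-13) - 248*(-I*sqrt(43)/1376) = 1278*(-1/13) - 248*(-I*sqrt(43)/1376) = -1278/13 - 248*(-I*sqrt(43)/1376) = -1278/13 - (-31)*I*sqrt(43)/172 = -1278/13 + 31*I*sqrt(43)/172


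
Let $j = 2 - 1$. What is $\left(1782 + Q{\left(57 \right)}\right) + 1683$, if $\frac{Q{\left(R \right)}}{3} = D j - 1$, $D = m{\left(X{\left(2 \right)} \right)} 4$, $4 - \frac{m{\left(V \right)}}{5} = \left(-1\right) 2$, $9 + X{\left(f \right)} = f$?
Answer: $3822$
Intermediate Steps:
$j = 1$
$X{\left(f \right)} = -9 + f$
$m{\left(V \right)} = 30$ ($m{\left(V \right)} = 20 - 5 \left(\left(-1\right) 2\right) = 20 - -10 = 20 + 10 = 30$)
$D = 120$ ($D = 30 \cdot 4 = 120$)
$Q{\left(R \right)} = 357$ ($Q{\left(R \right)} = 3 \left(120 \cdot 1 - 1\right) = 3 \left(120 - 1\right) = 3 \cdot 119 = 357$)
$\left(1782 + Q{\left(57 \right)}\right) + 1683 = \left(1782 + 357\right) + 1683 = 2139 + 1683 = 3822$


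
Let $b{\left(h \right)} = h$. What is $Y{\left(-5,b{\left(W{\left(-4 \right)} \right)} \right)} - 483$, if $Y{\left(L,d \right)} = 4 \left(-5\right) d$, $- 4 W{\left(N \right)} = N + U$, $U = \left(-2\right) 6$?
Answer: $-563$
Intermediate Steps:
$U = -12$
$W{\left(N \right)} = 3 - \frac{N}{4}$ ($W{\left(N \right)} = - \frac{N - 12}{4} = - \frac{-12 + N}{4} = 3 - \frac{N}{4}$)
$Y{\left(L,d \right)} = - 20 d$
$Y{\left(-5,b{\left(W{\left(-4 \right)} \right)} \right)} - 483 = - 20 \left(3 - -1\right) - 483 = - 20 \left(3 + 1\right) - 483 = \left(-20\right) 4 - 483 = -80 - 483 = -563$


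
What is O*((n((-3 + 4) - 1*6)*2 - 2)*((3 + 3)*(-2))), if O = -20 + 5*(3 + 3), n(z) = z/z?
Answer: 0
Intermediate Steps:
n(z) = 1
O = 10 (O = -20 + 5*6 = -20 + 30 = 10)
O*((n((-3 + 4) - 1*6)*2 - 2)*((3 + 3)*(-2))) = 10*((1*2 - 2)*((3 + 3)*(-2))) = 10*((2 - 2)*(6*(-2))) = 10*(0*(-12)) = 10*0 = 0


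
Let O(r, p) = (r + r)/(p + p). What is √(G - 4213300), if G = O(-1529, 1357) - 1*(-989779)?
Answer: I*√5935951596782/1357 ≈ 1795.4*I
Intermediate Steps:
O(r, p) = r/p (O(r, p) = (2*r)/((2*p)) = (2*r)*(1/(2*p)) = r/p)
G = 1343128574/1357 (G = -1529/1357 - 1*(-989779) = -1529*1/1357 + 989779 = -1529/1357 + 989779 = 1343128574/1357 ≈ 9.8978e+5)
√(G - 4213300) = √(1343128574/1357 - 4213300) = √(-4374319526/1357) = I*√5935951596782/1357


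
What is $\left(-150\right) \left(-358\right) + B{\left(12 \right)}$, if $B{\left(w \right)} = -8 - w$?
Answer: $53680$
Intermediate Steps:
$\left(-150\right) \left(-358\right) + B{\left(12 \right)} = \left(-150\right) \left(-358\right) - 20 = 53700 - 20 = 53680$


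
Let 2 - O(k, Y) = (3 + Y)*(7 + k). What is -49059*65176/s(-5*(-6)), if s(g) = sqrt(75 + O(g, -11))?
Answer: -3197469384*sqrt(373)/373 ≈ -1.6556e+8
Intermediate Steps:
O(k, Y) = 2 - (3 + Y)*(7 + k)
s(g) = sqrt(133 + 8*g) (s(g) = sqrt(75 + (-19 - 7*(-11) - 3*g - 1*(-11)*g)) = sqrt(75 + (-19 + 77 - 3*g + 11*g)) = sqrt(75 + (58 + 8*g)) = sqrt(133 + 8*g))
-49059*65176/s(-5*(-6)) = -49059*65176/sqrt(133 + 8*(-5*(-6))) = -49059*65176/sqrt(133 + 8*30) = -49059*65176/sqrt(133 + 240) = -49059*65176*sqrt(373)/373 = -3197469384*sqrt(373)/373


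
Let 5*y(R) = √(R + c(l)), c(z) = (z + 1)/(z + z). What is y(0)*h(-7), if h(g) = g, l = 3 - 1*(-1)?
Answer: -7*√10/20 ≈ -1.1068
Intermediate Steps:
l = 4 (l = 3 + 1 = 4)
c(z) = (1 + z)/(2*z) (c(z) = (1 + z)/((2*z)) = (1 + z)*(1/(2*z)) = (1 + z)/(2*z))
y(R) = √(5/8 + R)/5 (y(R) = √(R + (½)*(1 + 4)/4)/5 = √(R + (½)*(¼)*5)/5 = √(R + 5/8)/5 = √(5/8 + R)/5)
y(0)*h(-7) = (√(10 + 16*0)/20)*(-7) = (√(10 + 0)/20)*(-7) = (√10/20)*(-7) = -7*√10/20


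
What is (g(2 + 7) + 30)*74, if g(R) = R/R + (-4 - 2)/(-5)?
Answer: 11914/5 ≈ 2382.8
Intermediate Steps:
g(R) = 11/5 (g(R) = 1 - 6*(-⅕) = 1 + 6/5 = 11/5)
(g(2 + 7) + 30)*74 = (11/5 + 30)*74 = (161/5)*74 = 11914/5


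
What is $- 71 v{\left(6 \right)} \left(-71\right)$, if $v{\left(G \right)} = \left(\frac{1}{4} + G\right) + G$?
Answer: $\frac{247009}{4} \approx 61752.0$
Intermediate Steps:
$v{\left(G \right)} = \frac{1}{4} + 2 G$ ($v{\left(G \right)} = \left(\frac{1}{4} + G\right) + G = \frac{1}{4} + 2 G$)
$- 71 v{\left(6 \right)} \left(-71\right) = - 71 \left(\frac{1}{4} + 2 \cdot 6\right) \left(-71\right) = - 71 \left(\frac{1}{4} + 12\right) \left(-71\right) = \left(-71\right) \frac{49}{4} \left(-71\right) = \left(- \frac{3479}{4}\right) \left(-71\right) = \frac{247009}{4}$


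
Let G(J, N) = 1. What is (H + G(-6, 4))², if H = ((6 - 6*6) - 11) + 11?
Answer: 841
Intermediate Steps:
H = -30 (H = ((6 - 1*36) - 11) + 11 = ((6 - 36) - 11) + 11 = (-30 - 11) + 11 = -41 + 11 = -30)
(H + G(-6, 4))² = (-30 + 1)² = (-29)² = 841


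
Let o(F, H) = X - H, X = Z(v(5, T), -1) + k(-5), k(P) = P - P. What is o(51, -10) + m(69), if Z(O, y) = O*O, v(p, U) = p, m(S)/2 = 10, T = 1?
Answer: 55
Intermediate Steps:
m(S) = 20 (m(S) = 2*10 = 20)
k(P) = 0
Z(O, y) = O²
X = 25 (X = 5² + 0 = 25 + 0 = 25)
o(F, H) = 25 - H
o(51, -10) + m(69) = (25 - 1*(-10)) + 20 = (25 + 10) + 20 = 35 + 20 = 55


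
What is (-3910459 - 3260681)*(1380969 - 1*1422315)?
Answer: 296497954440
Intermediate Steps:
(-3910459 - 3260681)*(1380969 - 1*1422315) = -7171140*(1380969 - 1422315) = -7171140*(-41346) = 296497954440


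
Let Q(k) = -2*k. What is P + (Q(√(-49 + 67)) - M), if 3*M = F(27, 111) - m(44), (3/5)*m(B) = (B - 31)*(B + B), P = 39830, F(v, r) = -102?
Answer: 364496/9 - 6*√2 ≈ 40491.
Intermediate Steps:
m(B) = 10*B*(-31 + B)/3 (m(B) = 5*((B - 31)*(B + B))/3 = 5*((-31 + B)*(2*B))/3 = 5*(2*B*(-31 + B))/3 = 10*B*(-31 + B)/3)
M = -6026/9 (M = (-102 - 10*44*(-31 + 44)/3)/3 = (-102 - 10*44*13/3)/3 = (-102 - 1*5720/3)/3 = (-102 - 5720/3)/3 = (⅓)*(-6026/3) = -6026/9 ≈ -669.56)
P + (Q(√(-49 + 67)) - M) = 39830 + (-2*√(-49 + 67) - 1*(-6026/9)) = 39830 + (-6*√2 + 6026/9) = 39830 + (6026/9 - 6*√2) = 364496/9 - 6*√2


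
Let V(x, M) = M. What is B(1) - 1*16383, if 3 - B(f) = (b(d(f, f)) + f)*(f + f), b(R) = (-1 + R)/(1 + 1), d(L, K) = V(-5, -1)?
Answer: -16380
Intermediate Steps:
d(L, K) = -1
b(R) = -½ + R/2 (b(R) = (-1 + R)/2 = (-1 + R)*(½) = -½ + R/2)
B(f) = 3 - 2*f*(-1 + f) (B(f) = 3 - ((-½ + (½)*(-1)) + f)*(f + f) = 3 - ((-½ - ½) + f)*2*f = 3 - (-1 + f)*2*f = 3 - 2*f*(-1 + f))
B(1) - 1*16383 = (3 - 2*1² + 2*1) - 1*16383 = (3 - 2*1 + 2) - 16383 = (3 - 2 + 2) - 16383 = 3 - 16383 = -16380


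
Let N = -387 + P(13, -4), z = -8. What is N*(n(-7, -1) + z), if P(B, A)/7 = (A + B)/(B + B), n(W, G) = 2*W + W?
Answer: 289971/26 ≈ 11153.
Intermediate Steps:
n(W, G) = 3*W
P(B, A) = 7*(A + B)/(2*B) (P(B, A) = 7*((A + B)/(B + B)) = 7*((A + B)/((2*B))) = 7*((A + B)*(1/(2*B))) = 7*((A + B)/(2*B)) = 7*(A + B)/(2*B))
N = -9999/26 (N = -387 + (7/2)*(-4 + 13)/13 = -387 + (7/2)*(1/13)*9 = -387 + 63/26 = -9999/26 ≈ -384.58)
N*(n(-7, -1) + z) = -9999*(3*(-7) - 8)/26 = -9999*(-21 - 8)/26 = -9999/26*(-29) = 289971/26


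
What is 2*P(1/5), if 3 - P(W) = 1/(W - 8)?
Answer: 244/39 ≈ 6.2564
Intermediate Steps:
P(W) = 3 - 1/(-8 + W) (P(W) = 3 - 1/(W - 8) = 3 - 1/(-8 + W))
2*P(1/5) = 2*((-25 + 3/5)/(-8 + 1/5)) = 2*((-25 + 3*(1/5))/(-8 + 1/5)) = 2*((-25 + 3/5)/(-39/5)) = 2*(-5/39*(-122/5)) = 2*(122/39) = 244/39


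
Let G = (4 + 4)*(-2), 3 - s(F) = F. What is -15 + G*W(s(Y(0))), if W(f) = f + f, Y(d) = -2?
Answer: -175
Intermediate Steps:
s(F) = 3 - F
G = -16 (G = 8*(-2) = -16)
W(f) = 2*f
-15 + G*W(s(Y(0))) = -15 - 32*(3 - 1*(-2)) = -15 - 32*(3 + 2) = -15 - 32*5 = -15 - 16*10 = -15 - 160 = -175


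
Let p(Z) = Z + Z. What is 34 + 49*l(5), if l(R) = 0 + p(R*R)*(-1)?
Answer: -2416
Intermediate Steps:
p(Z) = 2*Z
l(R) = -2*R**2 (l(R) = 0 + (2*(R*R))*(-1) = 0 + (2*R**2)*(-1) = 0 - 2*R**2 = -2*R**2)
34 + 49*l(5) = 34 + 49*(-2*5**2) = 34 + 49*(-2*25) = 34 + 49*(-50) = 34 - 2450 = -2416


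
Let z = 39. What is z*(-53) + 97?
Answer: -1970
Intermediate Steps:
z*(-53) + 97 = 39*(-53) + 97 = -2067 + 97 = -1970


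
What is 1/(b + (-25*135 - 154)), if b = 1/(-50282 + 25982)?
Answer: -24300/85754701 ≈ -0.00028337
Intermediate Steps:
b = -1/24300 (b = 1/(-24300) = -1/24300 ≈ -4.1152e-5)
1/(b + (-25*135 - 154)) = 1/(-1/24300 + (-25*135 - 154)) = 1/(-1/24300 + (-3375 - 154)) = 1/(-1/24300 - 3529) = 1/(-85754701/24300) = -24300/85754701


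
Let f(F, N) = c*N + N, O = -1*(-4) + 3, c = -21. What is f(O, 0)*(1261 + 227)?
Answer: 0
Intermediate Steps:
O = 7 (O = 4 + 3 = 7)
f(F, N) = -20*N (f(F, N) = -21*N + N = -20*N)
f(O, 0)*(1261 + 227) = (-20*0)*(1261 + 227) = 0*1488 = 0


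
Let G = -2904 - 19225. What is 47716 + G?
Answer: 25587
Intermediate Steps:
G = -22129
47716 + G = 47716 - 22129 = 25587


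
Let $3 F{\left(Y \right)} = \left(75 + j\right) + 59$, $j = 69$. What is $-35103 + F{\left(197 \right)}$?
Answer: $- \frac{105106}{3} \approx -35035.0$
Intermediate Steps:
$F{\left(Y \right)} = \frac{203}{3}$ ($F{\left(Y \right)} = \frac{\left(75 + 69\right) + 59}{3} = \frac{144 + 59}{3} = \frac{1}{3} \cdot 203 = \frac{203}{3}$)
$-35103 + F{\left(197 \right)} = -35103 + \frac{203}{3} = - \frac{105106}{3}$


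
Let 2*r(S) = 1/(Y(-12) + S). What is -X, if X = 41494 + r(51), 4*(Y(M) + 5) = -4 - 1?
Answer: -7427428/179 ≈ -41494.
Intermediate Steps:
Y(M) = -25/4 (Y(M) = -5 + (-4 - 1)/4 = -5 + (1/4)*(-5) = -5 - 5/4 = -25/4)
r(S) = 1/(2*(-25/4 + S))
X = 7427428/179 (X = 41494 + 2/(-25 + 4*51) = 41494 + 2/(-25 + 204) = 41494 + 2/179 = 7427428/179 ≈ 41494.)
-X = -1*7427428/179 = -7427428/179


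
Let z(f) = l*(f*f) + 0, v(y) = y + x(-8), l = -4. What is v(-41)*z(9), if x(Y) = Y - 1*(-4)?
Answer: 14580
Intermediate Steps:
x(Y) = 4 + Y (x(Y) = Y + 4 = 4 + Y)
v(y) = -4 + y (v(y) = y + (4 - 8) = y - 4 = -4 + y)
z(f) = -4*f² (z(f) = -4*f*f + 0 = -4*f² + 0 = -4*f²)
v(-41)*z(9) = (-4 - 41)*(-4*9²) = -(-180)*81 = -45*(-324) = 14580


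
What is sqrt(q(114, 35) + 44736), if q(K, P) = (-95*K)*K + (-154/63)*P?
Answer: I*sqrt(10709726)/3 ≈ 1090.9*I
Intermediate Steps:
q(K, P) = -95*K**2 - 22*P/9 (q(K, P) = -95*K**2 + (-154*1/63)*P = -95*K**2 - 22*P/9)
sqrt(q(114, 35) + 44736) = sqrt((-95*114**2 - 22/9*35) + 44736) = sqrt((-95*12996 - 770/9) + 44736) = sqrt((-1234620 - 770/9) + 44736) = sqrt(-11112350/9 + 44736) = sqrt(-10709726/9) = I*sqrt(10709726)/3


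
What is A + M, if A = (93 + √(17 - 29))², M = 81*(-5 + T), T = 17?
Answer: 9609 + 372*I*√3 ≈ 9609.0 + 644.32*I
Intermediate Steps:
M = 972 (M = 81*(-5 + 17) = 81*12 = 972)
A = (93 + 2*I*√3)² (A = (93 + √(-12))² = (93 + 2*I*√3)² ≈ 8637.0 + 644.32*I)
A + M = (8637 + 372*I*√3) + 972 = 9609 + 372*I*√3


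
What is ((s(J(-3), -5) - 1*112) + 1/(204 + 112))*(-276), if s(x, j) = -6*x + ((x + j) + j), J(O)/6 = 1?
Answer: 3314139/79 ≈ 41951.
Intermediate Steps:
J(O) = 6 (J(O) = 6*1 = 6)
s(x, j) = -5*x + 2*j (s(x, j) = -6*x + ((j + x) + j) = -6*x + (x + 2*j) = -5*x + 2*j)
((s(J(-3), -5) - 1*112) + 1/(204 + 112))*(-276) = (((-5*6 + 2*(-5)) - 1*112) + 1/(204 + 112))*(-276) = (((-30 - 10) - 112) + 1/316)*(-276) = ((-40 - 112) + 1/316)*(-276) = (-152 + 1/316)*(-276) = -48031/316*(-276) = 3314139/79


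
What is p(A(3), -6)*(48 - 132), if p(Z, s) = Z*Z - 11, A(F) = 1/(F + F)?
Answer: 2765/3 ≈ 921.67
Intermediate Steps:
A(F) = 1/(2*F)
p(Z, s) = -11 + Z² (p(Z, s) = Z² - 11 = -11 + Z²)
p(A(3), -6)*(48 - 132) = (-11 + ((½)/3)²)*(48 - 132) = (-11 + ((½)*(⅓))²)*(-84) = (-11 + (⅙)²)*(-84) = (-11 + 1/36)*(-84) = -395/36*(-84) = 2765/3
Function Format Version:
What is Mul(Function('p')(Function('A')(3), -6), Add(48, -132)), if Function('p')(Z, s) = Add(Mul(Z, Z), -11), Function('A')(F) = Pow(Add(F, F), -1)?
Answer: Rational(2765, 3) ≈ 921.67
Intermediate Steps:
Function('A')(F) = Mul(Rational(1, 2), Pow(F, -1)) (Function('A')(F) = Pow(Mul(2, F), -1) = Mul(Rational(1, 2), Pow(F, -1)))
Function('p')(Z, s) = Add(-11, Pow(Z, 2)) (Function('p')(Z, s) = Add(Pow(Z, 2), -11) = Add(-11, Pow(Z, 2)))
Mul(Function('p')(Function('A')(3), -6), Add(48, -132)) = Mul(Add(-11, Pow(Mul(Rational(1, 2), Pow(3, -1)), 2)), Add(48, -132)) = Mul(Add(-11, Pow(Mul(Rational(1, 2), Rational(1, 3)), 2)), -84) = Mul(Add(-11, Pow(Rational(1, 6), 2)), -84) = Mul(Add(-11, Rational(1, 36)), -84) = Mul(Rational(-395, 36), -84) = Rational(2765, 3)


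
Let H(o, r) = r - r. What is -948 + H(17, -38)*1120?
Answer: -948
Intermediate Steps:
H(o, r) = 0
-948 + H(17, -38)*1120 = -948 + 0*1120 = -948 + 0 = -948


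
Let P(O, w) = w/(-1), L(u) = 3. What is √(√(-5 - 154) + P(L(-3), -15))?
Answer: √(15 + I*√159) ≈ 4.1591 + 1.5159*I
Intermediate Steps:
P(O, w) = -w (P(O, w) = w*(-1) = -w)
√(√(-5 - 154) + P(L(-3), -15)) = √(√(-5 - 154) - 1*(-15)) = √(√(-159) + 15) = √(I*√159 + 15) = √(15 + I*√159)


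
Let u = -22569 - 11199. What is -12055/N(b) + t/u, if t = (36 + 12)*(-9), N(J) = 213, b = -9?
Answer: -5652517/99897 ≈ -56.583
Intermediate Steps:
u = -33768
t = -432 (t = 48*(-9) = -432)
-12055/N(b) + t/u = -12055/213 - 432/(-33768) = -12055*1/213 - 432*(-1/33768) = -12055/213 + 6/469 = -5652517/99897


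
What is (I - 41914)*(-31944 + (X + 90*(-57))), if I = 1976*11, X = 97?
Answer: 746121906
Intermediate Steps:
I = 21736
(I - 41914)*(-31944 + (X + 90*(-57))) = (21736 - 41914)*(-31944 + (97 + 90*(-57))) = -20178*(-31944 + (97 - 5130)) = -20178*(-31944 - 5033) = -20178*(-36977) = 746121906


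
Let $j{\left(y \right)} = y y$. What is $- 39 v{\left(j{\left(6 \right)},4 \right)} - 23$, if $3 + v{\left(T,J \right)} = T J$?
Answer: $-5522$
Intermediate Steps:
$j{\left(y \right)} = y^{2}$
$v{\left(T,J \right)} = -3 + J T$ ($v{\left(T,J \right)} = -3 + T J = -3 + J T$)
$- 39 v{\left(j{\left(6 \right)},4 \right)} - 23 = - 39 \left(-3 + 4 \cdot 6^{2}\right) - 23 = - 39 \left(-3 + 4 \cdot 36\right) - 23 = - 39 \left(-3 + 144\right) - 23 = \left(-39\right) 141 - 23 = -5499 - 23 = -5522$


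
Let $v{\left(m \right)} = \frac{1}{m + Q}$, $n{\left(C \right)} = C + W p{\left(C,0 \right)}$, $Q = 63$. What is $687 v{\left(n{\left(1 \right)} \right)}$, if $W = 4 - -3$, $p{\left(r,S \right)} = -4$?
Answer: $\frac{229}{12} \approx 19.083$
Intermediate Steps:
$W = 7$ ($W = 4 + 3 = 7$)
$n{\left(C \right)} = -28 + C$ ($n{\left(C \right)} = C + 7 \left(-4\right) = C - 28 = -28 + C$)
$v{\left(m \right)} = \frac{1}{63 + m}$ ($v{\left(m \right)} = \frac{1}{m + 63} = \frac{1}{63 + m}$)
$687 v{\left(n{\left(1 \right)} \right)} = \frac{687}{63 + \left(-28 + 1\right)} = \frac{687}{63 - 27} = \frac{687}{36} = 687 \cdot \frac{1}{36} = \frac{229}{12}$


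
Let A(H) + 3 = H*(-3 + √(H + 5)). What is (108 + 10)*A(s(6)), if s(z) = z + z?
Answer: -4602 + 1416*√17 ≈ 1236.3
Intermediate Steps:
s(z) = 2*z
A(H) = -3 + H*(-3 + √(5 + H)) (A(H) = -3 + H*(-3 + √(H + 5)) = -3 + H*(-3 + √(5 + H)))
(108 + 10)*A(s(6)) = (108 + 10)*(-3 - 6*6 + (2*6)*√(5 + 2*6)) = 118*(-3 - 3*12 + 12*√(5 + 12)) = 118*(-3 - 36 + 12*√17) = 118*(-39 + 12*√17) = -4602 + 1416*√17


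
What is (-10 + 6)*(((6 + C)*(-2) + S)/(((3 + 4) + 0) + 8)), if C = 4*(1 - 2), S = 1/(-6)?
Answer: 10/9 ≈ 1.1111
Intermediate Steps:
S = -⅙ (S = 1*(-⅙) = -⅙ ≈ -0.16667)
C = -4 (C = 4*(-1) = -4)
(-10 + 6)*(((6 + C)*(-2) + S)/(((3 + 4) + 0) + 8)) = (-10 + 6)*(((6 - 4)*(-2) - ⅙)/(((3 + 4) + 0) + 8)) = -4*(2*(-2) - ⅙)/((7 + 0) + 8) = -4*(-4 - ⅙)/(7 + 8) = -(-50)/(3*15) = -4*(-5/18) = 10/9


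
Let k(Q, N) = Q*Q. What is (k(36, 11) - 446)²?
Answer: 722500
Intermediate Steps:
k(Q, N) = Q²
(k(36, 11) - 446)² = (36² - 446)² = (1296 - 446)² = 850² = 722500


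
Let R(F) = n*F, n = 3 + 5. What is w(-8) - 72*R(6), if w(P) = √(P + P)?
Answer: -3456 + 4*I ≈ -3456.0 + 4.0*I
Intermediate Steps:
n = 8
w(P) = √2*√P (w(P) = √(2*P) = √2*√P)
R(F) = 8*F
w(-8) - 72*R(6) = √2*√(-8) - 576*6 = √2*(2*I*√2) - 72*48 = 4*I - 3456 = -3456 + 4*I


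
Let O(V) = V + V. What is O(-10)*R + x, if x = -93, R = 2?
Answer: -133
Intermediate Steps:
O(V) = 2*V
O(-10)*R + x = (2*(-10))*2 - 93 = -20*2 - 93 = -40 - 93 = -133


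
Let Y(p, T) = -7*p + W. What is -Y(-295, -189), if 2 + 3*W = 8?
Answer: -2067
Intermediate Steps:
W = 2 (W = -2/3 + (1/3)*8 = -2/3 + 8/3 = 2)
Y(p, T) = 2 - 7*p (Y(p, T) = -7*p + 2 = 2 - 7*p)
-Y(-295, -189) = -(2 - 7*(-295)) = -(2 + 2065) = -1*2067 = -2067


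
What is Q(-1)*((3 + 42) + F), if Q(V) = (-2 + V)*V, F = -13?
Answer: 96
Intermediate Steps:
Q(V) = V*(-2 + V)
Q(-1)*((3 + 42) + F) = (-(-2 - 1))*((3 + 42) - 13) = (-1*(-3))*(45 - 13) = 3*32 = 96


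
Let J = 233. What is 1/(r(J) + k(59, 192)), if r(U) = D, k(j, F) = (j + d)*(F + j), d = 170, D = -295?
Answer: 1/57184 ≈ 1.7487e-5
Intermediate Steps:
k(j, F) = (170 + j)*(F + j) (k(j, F) = (j + 170)*(F + j) = (170 + j)*(F + j))
r(U) = -295
1/(r(J) + k(59, 192)) = 1/(-295 + (59² + 170*192 + 170*59 + 192*59)) = 1/(-295 + (3481 + 32640 + 10030 + 11328)) = 1/(-295 + 57479) = 1/57184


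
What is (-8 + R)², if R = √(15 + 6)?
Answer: (8 - √21)² ≈ 11.679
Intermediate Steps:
R = √21 ≈ 4.5826
(-8 + R)² = (-8 + √21)²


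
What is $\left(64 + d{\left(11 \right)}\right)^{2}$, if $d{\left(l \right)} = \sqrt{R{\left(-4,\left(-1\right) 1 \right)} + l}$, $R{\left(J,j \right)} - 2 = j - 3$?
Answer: $4489$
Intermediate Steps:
$R{\left(J,j \right)} = -1 + j$ ($R{\left(J,j \right)} = 2 + \left(j - 3\right) = 2 + \left(-3 + j\right) = -1 + j$)
$d{\left(l \right)} = \sqrt{-2 + l}$ ($d{\left(l \right)} = \sqrt{\left(-1 - 1\right) + l} = \sqrt{-2 + l}$)
$\left(64 + d{\left(11 \right)}\right)^{2} = \left(64 + \sqrt{-2 + 11}\right)^{2} = \left(64 + \sqrt{9}\right)^{2} = \left(64 + 3\right)^{2} = 67^{2} = 4489$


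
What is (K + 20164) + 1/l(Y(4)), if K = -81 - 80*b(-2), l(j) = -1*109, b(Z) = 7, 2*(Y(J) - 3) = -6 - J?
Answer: 2128006/109 ≈ 19523.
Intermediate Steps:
Y(J) = -J/2 (Y(J) = 3 + (-6 - J)/2 = 3 + (-3 - J/2) = -J/2)
l(j) = -109
K = -641 (K = -81 - 80*7 = -81 - 560 = -641)
(K + 20164) + 1/l(Y(4)) = (-641 + 20164) + 1/(-109) = 19523 - 1/109 = 2128006/109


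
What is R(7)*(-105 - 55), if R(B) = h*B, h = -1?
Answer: 1120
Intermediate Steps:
R(B) = -B
R(7)*(-105 - 55) = (-1*7)*(-105 - 55) = -7*(-160) = 1120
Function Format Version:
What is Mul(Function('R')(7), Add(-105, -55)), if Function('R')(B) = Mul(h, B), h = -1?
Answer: 1120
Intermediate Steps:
Function('R')(B) = Mul(-1, B)
Mul(Function('R')(7), Add(-105, -55)) = Mul(Mul(-1, 7), Add(-105, -55)) = Mul(-7, -160) = 1120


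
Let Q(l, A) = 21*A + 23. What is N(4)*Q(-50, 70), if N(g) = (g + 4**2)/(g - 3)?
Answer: 29860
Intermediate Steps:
Q(l, A) = 23 + 21*A
N(g) = (16 + g)/(-3 + g) (N(g) = (g + 16)/(-3 + g) = (16 + g)/(-3 + g))
N(4)*Q(-50, 70) = ((16 + 4)/(-3 + 4))*(23 + 21*70) = (20/1)*(23 + 1470) = (1*20)*1493 = 20*1493 = 29860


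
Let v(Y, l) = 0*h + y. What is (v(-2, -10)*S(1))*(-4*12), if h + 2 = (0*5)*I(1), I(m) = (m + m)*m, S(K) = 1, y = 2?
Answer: -96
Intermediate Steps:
I(m) = 2*m² (I(m) = (2*m)*m = 2*m²)
h = -2 (h = -2 + (0*5)*(2*1²) = -2 + 0*(2*1) = -2 + 0*2 = -2 + 0 = -2)
v(Y, l) = 2 (v(Y, l) = 0*(-2) + 2 = 0 + 2 = 2)
(v(-2, -10)*S(1))*(-4*12) = (2*1)*(-4*12) = 2*(-48) = -96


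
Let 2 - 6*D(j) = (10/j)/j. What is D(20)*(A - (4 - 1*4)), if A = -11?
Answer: -869/240 ≈ -3.6208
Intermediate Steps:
D(j) = ⅓ - 5/(3*j²) (D(j) = ⅓ - 10/j/(6*j) = ⅓ - 5/(3*j²))
D(20)*(A - (4 - 1*4)) = ((⅓)*(-5 + 20²)/20²)*(-11 - (4 - 1*4)) = ((⅓)*(1/400)*(-5 + 400))*(-11 - (4 - 4)) = ((⅓)*(1/400)*395)*(-11 - 1*0) = 79*(-11 + 0)/240 = (79/240)*(-11) = -869/240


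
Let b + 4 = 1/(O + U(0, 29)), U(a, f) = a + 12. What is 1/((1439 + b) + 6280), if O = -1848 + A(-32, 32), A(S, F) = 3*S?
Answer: 1932/14905379 ≈ 0.00012962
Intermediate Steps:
U(a, f) = 12 + a
O = -1944 (O = -1848 + 3*(-32) = -1848 - 96 = -1944)
b = -7729/1932 (b = -4 + 1/(-1944 + (12 + 0)) = -4 + 1/(-1944 + 12) = -4 + 1/(-1932) = -4 - 1/1932 = -7729/1932 ≈ -4.0005)
1/((1439 + b) + 6280) = 1/((1439 - 7729/1932) + 6280) = 1/(2772419/1932 + 6280) = 1/(14905379/1932) = 1932/14905379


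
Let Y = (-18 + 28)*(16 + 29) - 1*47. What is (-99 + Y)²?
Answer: 92416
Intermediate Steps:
Y = 403 (Y = 10*45 - 47 = 450 - 47 = 403)
(-99 + Y)² = (-99 + 403)² = 304² = 92416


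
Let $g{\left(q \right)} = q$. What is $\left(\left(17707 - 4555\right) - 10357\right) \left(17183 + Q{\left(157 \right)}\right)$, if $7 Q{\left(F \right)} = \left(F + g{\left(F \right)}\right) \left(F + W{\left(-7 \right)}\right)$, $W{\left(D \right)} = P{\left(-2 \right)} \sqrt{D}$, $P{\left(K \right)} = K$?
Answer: $\frac{473973305}{7} - \frac{1755260 i \sqrt{7}}{7} \approx 6.771 \cdot 10^{7} - 6.6343 \cdot 10^{5} i$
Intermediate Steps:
$W{\left(D \right)} = - 2 \sqrt{D}$
$Q{\left(F \right)} = \frac{2 F \left(F - 2 i \sqrt{7}\right)}{7}$ ($Q{\left(F \right)} = \frac{\left(F + F\right) \left(F - 2 \sqrt{-7}\right)}{7} = \frac{2 F \left(F - 2 i \sqrt{7}\right)}{7}$)
$\left(\left(17707 - 4555\right) - 10357\right) \left(17183 + Q{\left(157 \right)}\right) = \left(\left(17707 - 4555\right) - 10357\right) \left(17183 + \frac{2}{7} \cdot 157 \left(157 - 2 i \sqrt{7}\right)\right) = \left(\left(17707 - 4555\right) - 10357\right) \left(17183 + \left(\frac{49298}{7} - \frac{628 i \sqrt{7}}{7}\right)\right) = \left(13152 - 10357\right) \left(\frac{169579}{7} - \frac{628 i \sqrt{7}}{7}\right) = 2795 \left(\frac{169579}{7} - \frac{628 i \sqrt{7}}{7}\right) = \frac{473973305}{7} - \frac{1755260 i \sqrt{7}}{7}$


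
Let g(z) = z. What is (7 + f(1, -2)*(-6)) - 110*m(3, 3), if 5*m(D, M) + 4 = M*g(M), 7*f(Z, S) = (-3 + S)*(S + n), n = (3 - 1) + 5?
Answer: -571/7 ≈ -81.571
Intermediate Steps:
n = 7 (n = 2 + 5 = 7)
f(Z, S) = (-3 + S)*(7 + S)/7 (f(Z, S) = ((-3 + S)*(S + 7))/7 = ((-3 + S)*(7 + S))/7 = (-3 + S)*(7 + S)/7)
m(D, M) = -⅘ + M²/5 (m(D, M) = -⅘ + (M*M)/5 = -⅘ + M²/5)
(7 + f(1, -2)*(-6)) - 110*m(3, 3) = (7 + (-3 + (⅐)*(-2)² + (4/7)*(-2))*(-6)) - 110*(-⅘ + (⅕)*3²) = (7 + (-3 + (⅐)*4 - 8/7)*(-6)) - 110*(-⅘ + (⅕)*9) = (7 + (-3 + 4/7 - 8/7)*(-6)) - 110*(-⅘ + 9/5) = (7 - 25/7*(-6)) - 110*1 = (7 + 150/7) - 110 = 199/7 - 110 = -571/7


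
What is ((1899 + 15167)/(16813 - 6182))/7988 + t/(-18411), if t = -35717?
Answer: 89218150853/45984411762 ≈ 1.9402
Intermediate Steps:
((1899 + 15167)/(16813 - 6182))/7988 + t/(-18411) = ((1899 + 15167)/(16813 - 6182))/7988 - 35717/(-18411) = (17066/10631)*(1/7988) - 35717*(-1/18411) = (17066*(1/10631))*(1/7988) + 2101/1083 = (17066/10631)*(1/7988) + 2101/1083 = 8533/42460214 + 2101/1083 = 89218150853/45984411762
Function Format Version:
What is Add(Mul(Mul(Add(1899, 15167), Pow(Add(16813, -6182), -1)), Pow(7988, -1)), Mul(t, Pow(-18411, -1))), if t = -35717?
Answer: Rational(89218150853, 45984411762) ≈ 1.9402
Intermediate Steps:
Add(Mul(Mul(Add(1899, 15167), Pow(Add(16813, -6182), -1)), Pow(7988, -1)), Mul(t, Pow(-18411, -1))) = Add(Mul(Mul(Add(1899, 15167), Pow(Add(16813, -6182), -1)), Pow(7988, -1)), Mul(-35717, Pow(-18411, -1))) = Add(Mul(Mul(17066, Pow(10631, -1)), Rational(1, 7988)), Mul(-35717, Rational(-1, 18411))) = Add(Mul(Mul(17066, Rational(1, 10631)), Rational(1, 7988)), Rational(2101, 1083)) = Add(Mul(Rational(17066, 10631), Rational(1, 7988)), Rational(2101, 1083)) = Add(Rational(8533, 42460214), Rational(2101, 1083)) = Rational(89218150853, 45984411762)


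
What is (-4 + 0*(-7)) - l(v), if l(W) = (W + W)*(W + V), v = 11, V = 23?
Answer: -752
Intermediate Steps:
l(W) = 2*W*(23 + W) (l(W) = (W + W)*(W + 23) = (2*W)*(23 + W) = 2*W*(23 + W))
(-4 + 0*(-7)) - l(v) = (-4 + 0*(-7)) - 2*11*(23 + 11) = (-4 + 0) - 2*11*34 = -4 - 1*748 = -4 - 748 = -752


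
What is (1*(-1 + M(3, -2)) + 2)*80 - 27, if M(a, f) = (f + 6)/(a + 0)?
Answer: 479/3 ≈ 159.67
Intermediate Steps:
M(a, f) = (6 + f)/a
(1*(-1 + M(3, -2)) + 2)*80 - 27 = (1*(-1 + (6 - 2)/3) + 2)*80 - 27 = (1*(-1 + (⅓)*4) + 2)*80 - 27 = (1*(-1 + 4/3) + 2)*80 - 27 = (1*(⅓) + 2)*80 - 27 = (⅓ + 2)*80 - 27 = (7/3)*80 - 27 = 560/3 - 27 = 479/3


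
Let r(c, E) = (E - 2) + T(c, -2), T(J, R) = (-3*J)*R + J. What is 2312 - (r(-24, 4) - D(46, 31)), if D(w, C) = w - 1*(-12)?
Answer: 2536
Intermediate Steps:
T(J, R) = J - 3*J*R (T(J, R) = -3*J*R + J = J - 3*J*R)
D(w, C) = 12 + w (D(w, C) = w + 12 = 12 + w)
r(c, E) = -2 + E + 7*c (r(c, E) = (E - 2) + c*(1 - 3*(-2)) = (-2 + E) + c*(1 + 6) = (-2 + E) + c*7 = (-2 + E) + 7*c = -2 + E + 7*c)
2312 - (r(-24, 4) - D(46, 31)) = 2312 - ((-2 + 4 + 7*(-24)) - (12 + 46)) = 2312 - ((-2 + 4 - 168) - 1*58) = 2312 - (-166 - 58) = 2312 - 1*(-224) = 2312 + 224 = 2536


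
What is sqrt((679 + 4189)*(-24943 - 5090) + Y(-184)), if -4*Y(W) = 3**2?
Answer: 9*I*sqrt(7219785)/2 ≈ 12091.0*I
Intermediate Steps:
Y(W) = -9/4 (Y(W) = -1/4*3**2 = -1/4*9 = -9/4)
sqrt((679 + 4189)*(-24943 - 5090) + Y(-184)) = sqrt((679 + 4189)*(-24943 - 5090) - 9/4) = sqrt(4868*(-30033) - 9/4) = sqrt(-146200644 - 9/4) = sqrt(-584802585/4) = 9*I*sqrt(7219785)/2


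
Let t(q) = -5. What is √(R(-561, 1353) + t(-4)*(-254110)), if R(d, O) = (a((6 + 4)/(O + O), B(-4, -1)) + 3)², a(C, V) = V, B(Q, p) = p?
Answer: √1270554 ≈ 1127.2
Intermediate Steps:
R(d, O) = 4 (R(d, O) = (-1 + 3)² = 2² = 4)
√(R(-561, 1353) + t(-4)*(-254110)) = √(4 - 5*(-254110)) = √(4 + 1270550) = √1270554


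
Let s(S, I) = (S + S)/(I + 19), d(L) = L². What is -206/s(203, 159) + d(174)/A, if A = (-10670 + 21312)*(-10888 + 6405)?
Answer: -437343097376/4842370729 ≈ -90.316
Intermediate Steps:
A = -47708086 (A = 10642*(-4483) = -47708086)
s(S, I) = 2*S/(19 + I) (s(S, I) = (2*S)/(19 + I) = 2*S/(19 + I))
-206/s(203, 159) + d(174)/A = -206/(2*203/(19 + 159)) + 174²/(-47708086) = -206/(2*203/178) + 30276*(-1/47708086) = -206/(2*203*(1/178)) - 15138/23854043 = -206/203/89 - 15138/23854043 = -206*89/203 - 15138/23854043 = -18334/203 - 15138/23854043 = -437343097376/4842370729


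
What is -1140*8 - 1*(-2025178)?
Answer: 2016058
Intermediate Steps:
-1140*8 - 1*(-2025178) = -9120 + 2025178 = 2016058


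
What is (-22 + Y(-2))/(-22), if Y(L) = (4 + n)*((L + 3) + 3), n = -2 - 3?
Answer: 13/11 ≈ 1.1818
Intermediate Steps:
n = -5
Y(L) = -6 - L (Y(L) = (4 - 5)*((L + 3) + 3) = -((3 + L) + 3) = -(6 + L) = -6 - L)
(-22 + Y(-2))/(-22) = (-22 + (-6 - 1*(-2)))/(-22) = (-22 + (-6 + 2))*(-1/22) = (-22 - 4)*(-1/22) = -26*(-1/22) = 13/11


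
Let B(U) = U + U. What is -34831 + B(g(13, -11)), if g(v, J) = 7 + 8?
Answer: -34801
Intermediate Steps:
g(v, J) = 15
B(U) = 2*U
-34831 + B(g(13, -11)) = -34831 + 2*15 = -34831 + 30 = -34801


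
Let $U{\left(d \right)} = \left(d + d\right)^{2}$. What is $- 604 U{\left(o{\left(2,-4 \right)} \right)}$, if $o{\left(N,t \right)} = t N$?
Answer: $-154624$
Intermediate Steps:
$o{\left(N,t \right)} = N t$
$U{\left(d \right)} = 4 d^{2}$ ($U{\left(d \right)} = \left(2 d\right)^{2} = 4 d^{2}$)
$- 604 U{\left(o{\left(2,-4 \right)} \right)} = - 604 \cdot 4 \left(2 \left(-4\right)\right)^{2} = - 604 \cdot 4 \left(-8\right)^{2} = - 604 \cdot 4 \cdot 64 = \left(-604\right) 256 = -154624$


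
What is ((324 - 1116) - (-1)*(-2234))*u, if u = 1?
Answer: -3026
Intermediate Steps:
((324 - 1116) - (-1)*(-2234))*u = ((324 - 1116) - (-1)*(-2234))*1 = (-792 - 1*2234)*1 = (-792 - 2234)*1 = -3026*1 = -3026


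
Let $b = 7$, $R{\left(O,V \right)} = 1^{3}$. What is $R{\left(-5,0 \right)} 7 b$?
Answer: $49$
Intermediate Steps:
$R{\left(O,V \right)} = 1$
$R{\left(-5,0 \right)} 7 b = 1 \cdot 7 \cdot 7 = 7 \cdot 7 = 49$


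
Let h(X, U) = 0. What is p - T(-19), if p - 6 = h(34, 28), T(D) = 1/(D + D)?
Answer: 229/38 ≈ 6.0263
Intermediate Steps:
T(D) = 1/(2*D)
p = 6 (p = 6 + 0 = 6)
p - T(-19) = 6 - 1/(2*(-19)) = 6 - (-1)/(2*19) = 6 - 1*(-1/38) = 6 + 1/38 = 229/38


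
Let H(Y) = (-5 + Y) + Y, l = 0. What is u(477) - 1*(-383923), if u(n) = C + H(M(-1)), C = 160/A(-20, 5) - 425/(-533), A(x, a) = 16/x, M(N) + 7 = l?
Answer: 204514657/533 ≈ 3.8371e+5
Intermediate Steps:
M(N) = -7 (M(N) = -7 + 0 = -7)
H(Y) = -5 + 2*Y
C = -106175/533 (C = 160/((16/(-20))) - 425/(-533) = 160/((16*(-1/20))) - 425*(-1/533) = 160/(-⅘) + 425/533 = 160*(-5/4) + 425/533 = -200 + 425/533 = -106175/533 ≈ -199.20)
u(n) = -116302/533 (u(n) = -106175/533 + (-5 + 2*(-7)) = -106175/533 + (-5 - 14) = -106175/533 - 19 = -116302/533)
u(477) - 1*(-383923) = -116302/533 - 1*(-383923) = -116302/533 + 383923 = 204514657/533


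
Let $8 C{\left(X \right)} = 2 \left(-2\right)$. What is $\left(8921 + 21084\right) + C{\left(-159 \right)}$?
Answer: $\frac{60009}{2} \approx 30005.0$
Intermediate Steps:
$C{\left(X \right)} = - \frac{1}{2}$ ($C{\left(X \right)} = \frac{2 \left(-2\right)}{8} = \frac{1}{8} \left(-4\right) = - \frac{1}{2}$)
$\left(8921 + 21084\right) + C{\left(-159 \right)} = \left(8921 + 21084\right) - \frac{1}{2} = 30005 - \frac{1}{2} = \frac{60009}{2}$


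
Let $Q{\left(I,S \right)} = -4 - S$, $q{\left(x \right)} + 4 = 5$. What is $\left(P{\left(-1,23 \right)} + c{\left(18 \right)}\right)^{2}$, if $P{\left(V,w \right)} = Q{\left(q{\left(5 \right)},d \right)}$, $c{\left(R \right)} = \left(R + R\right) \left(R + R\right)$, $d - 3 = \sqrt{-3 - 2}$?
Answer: $\left(1289 - i \sqrt{5}\right)^{2} \approx 1.6615 \cdot 10^{6} - 5765.0 i$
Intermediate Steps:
$d = 3 + i \sqrt{5}$ ($d = 3 + \sqrt{-3 - 2} = 3 + \sqrt{-5} = 3 + i \sqrt{5} \approx 3.0 + 2.2361 i$)
$q{\left(x \right)} = 1$ ($q{\left(x \right)} = -4 + 5 = 1$)
$c{\left(R \right)} = 4 R^{2}$ ($c{\left(R \right)} = 2 R 2 R = 4 R^{2}$)
$P{\left(V,w \right)} = -7 - i \sqrt{5}$ ($P{\left(V,w \right)} = -4 - \left(3 + i \sqrt{5}\right) = -7 - i \sqrt{5}$)
$\left(P{\left(-1,23 \right)} + c{\left(18 \right)}\right)^{2} = \left(\left(-7 - i \sqrt{5}\right) + 4 \cdot 18^{2}\right)^{2} = \left(\left(-7 - i \sqrt{5}\right) + 4 \cdot 324\right)^{2} = \left(\left(-7 - i \sqrt{5}\right) + 1296\right)^{2} = \left(1289 - i \sqrt{5}\right)^{2}$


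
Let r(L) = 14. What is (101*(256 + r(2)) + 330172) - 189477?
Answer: 167965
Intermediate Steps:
(101*(256 + r(2)) + 330172) - 189477 = (101*(256 + 14) + 330172) - 189477 = (101*270 + 330172) - 189477 = (27270 + 330172) - 189477 = 357442 - 189477 = 167965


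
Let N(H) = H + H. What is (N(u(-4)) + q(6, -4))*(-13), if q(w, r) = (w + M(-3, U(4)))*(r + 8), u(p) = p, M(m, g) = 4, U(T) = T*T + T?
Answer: -416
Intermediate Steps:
U(T) = T + T**2 (U(T) = T**2 + T = T + T**2)
q(w, r) = (4 + w)*(8 + r) (q(w, r) = (w + 4)*(r + 8) = (4 + w)*(8 + r))
N(H) = 2*H
(N(u(-4)) + q(6, -4))*(-13) = (2*(-4) + (32 + 4*(-4) + 8*6 - 4*6))*(-13) = (-8 + (32 - 16 + 48 - 24))*(-13) = (-8 + 40)*(-13) = 32*(-13) = -416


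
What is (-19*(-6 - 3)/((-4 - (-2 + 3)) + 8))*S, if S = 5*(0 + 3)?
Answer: 855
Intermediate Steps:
S = 15 (S = 5*3 = 15)
(-19*(-6 - 3)/((-4 - (-2 + 3)) + 8))*S = -19*(-6 - 3)/((-4 - (-2 + 3)) + 8)*15 = -(-171)/((-4 - 1*1) + 8)*15 = -(-171)/((-4 - 1) + 8)*15 = -(-171)/(-5 + 8)*15 = -(-171)/3*15 = -19*(-3)*15 = 57*15 = 855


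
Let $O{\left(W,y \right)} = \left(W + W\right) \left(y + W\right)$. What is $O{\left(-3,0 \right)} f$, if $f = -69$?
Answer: $-1242$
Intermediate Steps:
$O{\left(W,y \right)} = 2 W \left(W + y\right)$
$O{\left(-3,0 \right)} f = 2 \left(-3\right) \left(-3 + 0\right) \left(-69\right) = 2 \left(-3\right) \left(-3\right) \left(-69\right) = 18 \left(-69\right) = -1242$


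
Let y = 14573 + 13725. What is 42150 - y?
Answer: 13852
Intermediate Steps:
y = 28298
42150 - y = 42150 - 1*28298 = 42150 - 28298 = 13852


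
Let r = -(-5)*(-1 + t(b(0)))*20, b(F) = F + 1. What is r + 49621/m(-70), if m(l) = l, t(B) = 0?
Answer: -56621/70 ≈ -808.87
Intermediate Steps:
b(F) = 1 + F
r = -100 (r = -(-5)*(-1 + 0)*20 = -(-5)*(-1)*20 = -5*1*20 = -5*20 = -100)
r + 49621/m(-70) = -100 + 49621/(-70) = -100 + 49621*(-1/70) = -100 - 49621/70 = -56621/70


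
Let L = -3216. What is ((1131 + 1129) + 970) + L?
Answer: 14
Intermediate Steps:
((1131 + 1129) + 970) + L = ((1131 + 1129) + 970) - 3216 = (2260 + 970) - 3216 = 3230 - 3216 = 14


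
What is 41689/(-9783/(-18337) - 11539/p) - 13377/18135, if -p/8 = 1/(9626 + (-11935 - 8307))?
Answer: -96663275107699/130563059667270 ≈ -0.74036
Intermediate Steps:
p = 1/1327 (p = -8/(9626 + (-11935 - 8307)) = -8/(9626 - 20242) = -8/(-10616) = -8*(-1/10616) = 1/1327 ≈ 0.00075358)
41689/(-9783/(-18337) - 11539/p) - 13377/18135 = 41689/(-9783/(-18337) - 11539/1/1327) - 13377/18135 = 41689/(-9783*(-1/18337) - 11539*1327) - 13377*1/18135 = 41689/(9783/18337 - 15312253) - 343/465 = 41689/(-280780773478/18337) - 343/465 = 41689*(-18337/280780773478) - 343/465 = -764451193/280780773478 - 343/465 = -96663275107699/130563059667270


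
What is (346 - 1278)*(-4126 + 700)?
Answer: 3193032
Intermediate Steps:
(346 - 1278)*(-4126 + 700) = -932*(-3426) = 3193032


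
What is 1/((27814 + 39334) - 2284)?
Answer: 1/64864 ≈ 1.5417e-5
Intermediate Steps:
1/((27814 + 39334) - 2284) = 1/(67148 - 2284) = 1/64864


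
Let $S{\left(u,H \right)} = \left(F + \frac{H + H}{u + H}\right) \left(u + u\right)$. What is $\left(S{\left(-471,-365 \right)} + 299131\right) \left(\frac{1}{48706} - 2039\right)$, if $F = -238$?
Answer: $- \frac{5422579921767562}{5089777} \approx -1.0654 \cdot 10^{9}$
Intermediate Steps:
$S{\left(u,H \right)} = 2 u \left(-238 + \frac{2 H}{H + u}\right)$ ($S{\left(u,H \right)} = \left(-238 + \frac{H + H}{u + H}\right) \left(u + u\right) = \left(-238 + \frac{2 H}{H + u}\right) 2 u = 2 u \left(-238 + \frac{2 H}{H + u}\right)$)
$\left(S{\left(-471,-365 \right)} + 299131\right) \left(\frac{1}{48706} - 2039\right) = \left(\left(-4\right) \left(-471\right) \frac{1}{-365 - 471} \left(118 \left(-365\right) + 119 \left(-471\right)\right) + 299131\right) \left(\frac{1}{48706} - 2039\right) = \left(\left(-4\right) \left(-471\right) \frac{1}{-836} \left(-43070 - 56049\right) + 299131\right) \left(\frac{1}{48706} - 2039\right) = \left(\left(-4\right) \left(-471\right) \left(- \frac{1}{836}\right) \left(-99119\right) + 299131\right) \left(- \frac{99311533}{48706}\right) = \left(\frac{46685049}{209} + 299131\right) \left(- \frac{99311533}{48706}\right) = \frac{109203428}{209} \left(- \frac{99311533}{48706}\right) = - \frac{5422579921767562}{5089777}$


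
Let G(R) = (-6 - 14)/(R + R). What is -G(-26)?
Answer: -5/13 ≈ -0.38462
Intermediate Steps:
G(R) = -10/R (G(R) = -20*1/(2*R) = -10/R)
-G(-26) = -(-10)/(-26) = -(-10)*(-1)/26 = -1*5/13 = -5/13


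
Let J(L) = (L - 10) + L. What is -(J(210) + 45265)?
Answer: -45675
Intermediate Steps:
J(L) = -10 + 2*L (J(L) = (-10 + L) + L = -10 + 2*L)
-(J(210) + 45265) = -((-10 + 2*210) + 45265) = -((-10 + 420) + 45265) = -(410 + 45265) = -1*45675 = -45675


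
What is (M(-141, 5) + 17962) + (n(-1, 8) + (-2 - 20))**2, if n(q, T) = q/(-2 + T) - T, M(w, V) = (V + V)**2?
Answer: 682993/36 ≈ 18972.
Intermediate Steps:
M(w, V) = 4*V**2 (M(w, V) = (2*V)**2 = 4*V**2)
n(q, T) = -T + q/(-2 + T) (n(q, T) = q/(-2 + T) - T = -T + q/(-2 + T))
(M(-141, 5) + 17962) + (n(-1, 8) + (-2 - 20))**2 = (4*5**2 + 17962) + ((-1 - 1*8**2 + 2*8)/(-2 + 8) + (-2 - 20))**2 = (4*25 + 17962) + ((-1 - 1*64 + 16)/6 - 22)**2 = (100 + 17962) + ((-1 - 64 + 16)/6 - 22)**2 = 18062 + ((1/6)*(-49) - 22)**2 = 18062 + (-49/6 - 22)**2 = 18062 + (-181/6)**2 = 18062 + 32761/36 = 682993/36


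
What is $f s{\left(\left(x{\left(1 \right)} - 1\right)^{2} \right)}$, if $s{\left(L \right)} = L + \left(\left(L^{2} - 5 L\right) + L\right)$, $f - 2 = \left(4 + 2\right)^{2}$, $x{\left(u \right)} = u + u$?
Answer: $-76$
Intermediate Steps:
$x{\left(u \right)} = 2 u$
$f = 38$ ($f = 2 + \left(4 + 2\right)^{2} = 2 + 6^{2} = 2 + 36 = 38$)
$s{\left(L \right)} = L^{2} - 3 L$ ($s{\left(L \right)} = L + \left(L^{2} - 4 L\right) = L^{2} - 3 L$)
$f s{\left(\left(x{\left(1 \right)} - 1\right)^{2} \right)} = 38 \left(2 \cdot 1 - 1\right)^{2} \left(-3 + \left(2 \cdot 1 - 1\right)^{2}\right) = 38 \left(2 - 1\right)^{2} \left(-3 + \left(2 - 1\right)^{2}\right) = 38 \cdot 1^{2} \left(-3 + 1^{2}\right) = 38 \cdot 1 \left(-3 + 1\right) = 38 \cdot 1 \left(-2\right) = 38 \left(-2\right) = -76$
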